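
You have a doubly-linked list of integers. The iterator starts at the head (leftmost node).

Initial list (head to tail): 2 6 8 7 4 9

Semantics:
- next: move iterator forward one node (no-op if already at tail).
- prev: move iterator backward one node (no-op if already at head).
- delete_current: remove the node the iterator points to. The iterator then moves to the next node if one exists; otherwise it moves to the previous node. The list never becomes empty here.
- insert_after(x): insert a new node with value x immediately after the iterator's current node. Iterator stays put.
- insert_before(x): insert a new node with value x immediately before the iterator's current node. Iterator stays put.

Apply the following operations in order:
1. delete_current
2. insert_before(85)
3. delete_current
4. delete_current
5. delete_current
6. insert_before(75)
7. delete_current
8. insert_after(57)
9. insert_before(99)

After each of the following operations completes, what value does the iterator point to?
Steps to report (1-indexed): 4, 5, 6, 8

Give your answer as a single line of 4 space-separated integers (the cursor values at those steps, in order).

Answer: 7 4 4 9

Derivation:
After 1 (delete_current): list=[6, 8, 7, 4, 9] cursor@6
After 2 (insert_before(85)): list=[85, 6, 8, 7, 4, 9] cursor@6
After 3 (delete_current): list=[85, 8, 7, 4, 9] cursor@8
After 4 (delete_current): list=[85, 7, 4, 9] cursor@7
After 5 (delete_current): list=[85, 4, 9] cursor@4
After 6 (insert_before(75)): list=[85, 75, 4, 9] cursor@4
After 7 (delete_current): list=[85, 75, 9] cursor@9
After 8 (insert_after(57)): list=[85, 75, 9, 57] cursor@9
After 9 (insert_before(99)): list=[85, 75, 99, 9, 57] cursor@9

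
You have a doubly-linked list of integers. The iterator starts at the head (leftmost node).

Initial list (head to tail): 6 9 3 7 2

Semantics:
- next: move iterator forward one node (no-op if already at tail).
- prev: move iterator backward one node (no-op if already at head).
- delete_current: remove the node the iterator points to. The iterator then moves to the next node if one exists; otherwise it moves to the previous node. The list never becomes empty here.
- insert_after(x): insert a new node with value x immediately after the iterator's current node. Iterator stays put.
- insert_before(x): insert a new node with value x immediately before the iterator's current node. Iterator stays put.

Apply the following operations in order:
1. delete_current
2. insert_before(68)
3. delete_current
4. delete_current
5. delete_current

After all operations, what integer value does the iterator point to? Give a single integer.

Answer: 2

Derivation:
After 1 (delete_current): list=[9, 3, 7, 2] cursor@9
After 2 (insert_before(68)): list=[68, 9, 3, 7, 2] cursor@9
After 3 (delete_current): list=[68, 3, 7, 2] cursor@3
After 4 (delete_current): list=[68, 7, 2] cursor@7
After 5 (delete_current): list=[68, 2] cursor@2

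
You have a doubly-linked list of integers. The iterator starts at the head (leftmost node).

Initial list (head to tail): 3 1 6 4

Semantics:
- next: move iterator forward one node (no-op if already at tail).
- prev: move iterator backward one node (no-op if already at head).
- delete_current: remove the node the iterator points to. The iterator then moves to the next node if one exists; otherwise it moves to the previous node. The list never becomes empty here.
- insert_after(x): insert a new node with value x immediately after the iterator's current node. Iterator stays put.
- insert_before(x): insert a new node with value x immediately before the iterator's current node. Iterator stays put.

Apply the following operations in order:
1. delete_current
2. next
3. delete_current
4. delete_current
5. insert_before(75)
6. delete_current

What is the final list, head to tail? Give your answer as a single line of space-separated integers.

After 1 (delete_current): list=[1, 6, 4] cursor@1
After 2 (next): list=[1, 6, 4] cursor@6
After 3 (delete_current): list=[1, 4] cursor@4
After 4 (delete_current): list=[1] cursor@1
After 5 (insert_before(75)): list=[75, 1] cursor@1
After 6 (delete_current): list=[75] cursor@75

Answer: 75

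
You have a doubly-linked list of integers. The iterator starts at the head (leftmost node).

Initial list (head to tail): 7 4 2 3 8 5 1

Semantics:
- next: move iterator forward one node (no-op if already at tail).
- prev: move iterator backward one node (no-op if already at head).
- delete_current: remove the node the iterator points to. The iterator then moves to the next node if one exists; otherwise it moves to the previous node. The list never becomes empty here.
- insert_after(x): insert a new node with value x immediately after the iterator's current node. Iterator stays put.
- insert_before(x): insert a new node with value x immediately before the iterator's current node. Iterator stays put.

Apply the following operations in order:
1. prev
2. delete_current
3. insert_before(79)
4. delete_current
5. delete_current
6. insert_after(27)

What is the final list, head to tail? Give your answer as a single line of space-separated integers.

Answer: 79 3 27 8 5 1

Derivation:
After 1 (prev): list=[7, 4, 2, 3, 8, 5, 1] cursor@7
After 2 (delete_current): list=[4, 2, 3, 8, 5, 1] cursor@4
After 3 (insert_before(79)): list=[79, 4, 2, 3, 8, 5, 1] cursor@4
After 4 (delete_current): list=[79, 2, 3, 8, 5, 1] cursor@2
After 5 (delete_current): list=[79, 3, 8, 5, 1] cursor@3
After 6 (insert_after(27)): list=[79, 3, 27, 8, 5, 1] cursor@3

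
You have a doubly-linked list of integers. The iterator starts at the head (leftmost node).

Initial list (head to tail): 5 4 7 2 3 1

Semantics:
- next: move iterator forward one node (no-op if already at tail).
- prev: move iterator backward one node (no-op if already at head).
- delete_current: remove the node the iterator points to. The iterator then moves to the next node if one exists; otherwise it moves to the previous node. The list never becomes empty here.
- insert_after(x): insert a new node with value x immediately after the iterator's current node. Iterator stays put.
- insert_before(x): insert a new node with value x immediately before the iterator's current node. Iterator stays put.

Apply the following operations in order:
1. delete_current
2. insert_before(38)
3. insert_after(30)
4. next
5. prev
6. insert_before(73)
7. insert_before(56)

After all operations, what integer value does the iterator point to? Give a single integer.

After 1 (delete_current): list=[4, 7, 2, 3, 1] cursor@4
After 2 (insert_before(38)): list=[38, 4, 7, 2, 3, 1] cursor@4
After 3 (insert_after(30)): list=[38, 4, 30, 7, 2, 3, 1] cursor@4
After 4 (next): list=[38, 4, 30, 7, 2, 3, 1] cursor@30
After 5 (prev): list=[38, 4, 30, 7, 2, 3, 1] cursor@4
After 6 (insert_before(73)): list=[38, 73, 4, 30, 7, 2, 3, 1] cursor@4
After 7 (insert_before(56)): list=[38, 73, 56, 4, 30, 7, 2, 3, 1] cursor@4

Answer: 4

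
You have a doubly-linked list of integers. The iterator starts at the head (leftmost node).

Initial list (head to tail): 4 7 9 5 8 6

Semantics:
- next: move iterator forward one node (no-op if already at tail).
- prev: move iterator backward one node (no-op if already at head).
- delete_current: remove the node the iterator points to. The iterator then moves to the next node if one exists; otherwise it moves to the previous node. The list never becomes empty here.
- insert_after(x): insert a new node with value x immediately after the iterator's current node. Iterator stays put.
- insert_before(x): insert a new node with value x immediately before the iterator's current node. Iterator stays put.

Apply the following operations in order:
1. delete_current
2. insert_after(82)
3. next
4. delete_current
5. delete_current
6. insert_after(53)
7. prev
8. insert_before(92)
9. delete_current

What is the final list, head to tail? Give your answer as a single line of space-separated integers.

After 1 (delete_current): list=[7, 9, 5, 8, 6] cursor@7
After 2 (insert_after(82)): list=[7, 82, 9, 5, 8, 6] cursor@7
After 3 (next): list=[7, 82, 9, 5, 8, 6] cursor@82
After 4 (delete_current): list=[7, 9, 5, 8, 6] cursor@9
After 5 (delete_current): list=[7, 5, 8, 6] cursor@5
After 6 (insert_after(53)): list=[7, 5, 53, 8, 6] cursor@5
After 7 (prev): list=[7, 5, 53, 8, 6] cursor@7
After 8 (insert_before(92)): list=[92, 7, 5, 53, 8, 6] cursor@7
After 9 (delete_current): list=[92, 5, 53, 8, 6] cursor@5

Answer: 92 5 53 8 6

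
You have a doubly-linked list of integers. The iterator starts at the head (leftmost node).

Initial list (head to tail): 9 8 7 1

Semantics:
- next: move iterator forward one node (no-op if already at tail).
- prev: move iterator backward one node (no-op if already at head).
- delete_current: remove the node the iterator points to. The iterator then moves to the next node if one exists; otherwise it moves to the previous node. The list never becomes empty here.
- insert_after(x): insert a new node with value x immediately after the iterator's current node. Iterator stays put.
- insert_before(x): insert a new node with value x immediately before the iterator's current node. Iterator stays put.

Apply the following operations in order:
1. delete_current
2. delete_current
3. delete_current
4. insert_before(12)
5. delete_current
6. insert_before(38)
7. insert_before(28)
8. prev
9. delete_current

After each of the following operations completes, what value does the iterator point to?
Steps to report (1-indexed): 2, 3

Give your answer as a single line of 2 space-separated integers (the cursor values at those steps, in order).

Answer: 7 1

Derivation:
After 1 (delete_current): list=[8, 7, 1] cursor@8
After 2 (delete_current): list=[7, 1] cursor@7
After 3 (delete_current): list=[1] cursor@1
After 4 (insert_before(12)): list=[12, 1] cursor@1
After 5 (delete_current): list=[12] cursor@12
After 6 (insert_before(38)): list=[38, 12] cursor@12
After 7 (insert_before(28)): list=[38, 28, 12] cursor@12
After 8 (prev): list=[38, 28, 12] cursor@28
After 9 (delete_current): list=[38, 12] cursor@12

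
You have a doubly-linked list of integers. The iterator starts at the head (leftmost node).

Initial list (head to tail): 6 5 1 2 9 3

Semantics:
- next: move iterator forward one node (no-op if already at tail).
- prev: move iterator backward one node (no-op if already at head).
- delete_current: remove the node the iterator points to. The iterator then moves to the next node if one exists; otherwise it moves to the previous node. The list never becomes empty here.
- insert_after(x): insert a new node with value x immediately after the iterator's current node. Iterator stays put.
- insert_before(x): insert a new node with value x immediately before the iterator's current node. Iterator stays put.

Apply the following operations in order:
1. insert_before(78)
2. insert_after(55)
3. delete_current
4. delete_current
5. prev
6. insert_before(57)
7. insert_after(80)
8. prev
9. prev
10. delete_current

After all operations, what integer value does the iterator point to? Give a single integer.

Answer: 78

Derivation:
After 1 (insert_before(78)): list=[78, 6, 5, 1, 2, 9, 3] cursor@6
After 2 (insert_after(55)): list=[78, 6, 55, 5, 1, 2, 9, 3] cursor@6
After 3 (delete_current): list=[78, 55, 5, 1, 2, 9, 3] cursor@55
After 4 (delete_current): list=[78, 5, 1, 2, 9, 3] cursor@5
After 5 (prev): list=[78, 5, 1, 2, 9, 3] cursor@78
After 6 (insert_before(57)): list=[57, 78, 5, 1, 2, 9, 3] cursor@78
After 7 (insert_after(80)): list=[57, 78, 80, 5, 1, 2, 9, 3] cursor@78
After 8 (prev): list=[57, 78, 80, 5, 1, 2, 9, 3] cursor@57
After 9 (prev): list=[57, 78, 80, 5, 1, 2, 9, 3] cursor@57
After 10 (delete_current): list=[78, 80, 5, 1, 2, 9, 3] cursor@78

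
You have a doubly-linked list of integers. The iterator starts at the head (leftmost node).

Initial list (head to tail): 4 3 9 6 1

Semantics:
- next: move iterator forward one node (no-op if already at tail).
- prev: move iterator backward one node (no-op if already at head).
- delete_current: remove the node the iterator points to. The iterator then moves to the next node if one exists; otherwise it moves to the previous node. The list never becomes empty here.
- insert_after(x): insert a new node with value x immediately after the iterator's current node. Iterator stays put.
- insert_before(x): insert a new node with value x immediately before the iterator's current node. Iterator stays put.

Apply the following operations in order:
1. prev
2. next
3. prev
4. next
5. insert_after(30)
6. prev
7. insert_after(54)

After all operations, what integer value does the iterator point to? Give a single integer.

Answer: 4

Derivation:
After 1 (prev): list=[4, 3, 9, 6, 1] cursor@4
After 2 (next): list=[4, 3, 9, 6, 1] cursor@3
After 3 (prev): list=[4, 3, 9, 6, 1] cursor@4
After 4 (next): list=[4, 3, 9, 6, 1] cursor@3
After 5 (insert_after(30)): list=[4, 3, 30, 9, 6, 1] cursor@3
After 6 (prev): list=[4, 3, 30, 9, 6, 1] cursor@4
After 7 (insert_after(54)): list=[4, 54, 3, 30, 9, 6, 1] cursor@4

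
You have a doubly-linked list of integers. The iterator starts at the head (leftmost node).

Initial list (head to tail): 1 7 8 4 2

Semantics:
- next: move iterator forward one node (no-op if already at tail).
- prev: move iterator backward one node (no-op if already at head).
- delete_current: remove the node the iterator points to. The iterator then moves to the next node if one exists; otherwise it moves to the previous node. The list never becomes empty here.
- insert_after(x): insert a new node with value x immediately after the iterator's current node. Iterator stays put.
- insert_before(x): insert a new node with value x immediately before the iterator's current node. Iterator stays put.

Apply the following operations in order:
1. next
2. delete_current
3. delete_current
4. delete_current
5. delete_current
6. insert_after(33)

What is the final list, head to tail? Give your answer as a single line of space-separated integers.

Answer: 1 33

Derivation:
After 1 (next): list=[1, 7, 8, 4, 2] cursor@7
After 2 (delete_current): list=[1, 8, 4, 2] cursor@8
After 3 (delete_current): list=[1, 4, 2] cursor@4
After 4 (delete_current): list=[1, 2] cursor@2
After 5 (delete_current): list=[1] cursor@1
After 6 (insert_after(33)): list=[1, 33] cursor@1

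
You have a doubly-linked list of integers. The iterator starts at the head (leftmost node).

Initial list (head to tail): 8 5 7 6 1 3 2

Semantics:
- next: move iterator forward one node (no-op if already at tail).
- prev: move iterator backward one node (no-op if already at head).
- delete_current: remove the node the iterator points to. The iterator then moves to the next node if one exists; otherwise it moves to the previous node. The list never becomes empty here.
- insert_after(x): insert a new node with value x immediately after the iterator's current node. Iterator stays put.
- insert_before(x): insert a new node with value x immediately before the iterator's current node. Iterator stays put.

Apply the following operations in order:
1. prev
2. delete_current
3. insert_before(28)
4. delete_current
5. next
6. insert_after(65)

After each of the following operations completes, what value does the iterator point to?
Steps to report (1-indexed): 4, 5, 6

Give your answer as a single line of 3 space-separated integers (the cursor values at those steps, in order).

After 1 (prev): list=[8, 5, 7, 6, 1, 3, 2] cursor@8
After 2 (delete_current): list=[5, 7, 6, 1, 3, 2] cursor@5
After 3 (insert_before(28)): list=[28, 5, 7, 6, 1, 3, 2] cursor@5
After 4 (delete_current): list=[28, 7, 6, 1, 3, 2] cursor@7
After 5 (next): list=[28, 7, 6, 1, 3, 2] cursor@6
After 6 (insert_after(65)): list=[28, 7, 6, 65, 1, 3, 2] cursor@6

Answer: 7 6 6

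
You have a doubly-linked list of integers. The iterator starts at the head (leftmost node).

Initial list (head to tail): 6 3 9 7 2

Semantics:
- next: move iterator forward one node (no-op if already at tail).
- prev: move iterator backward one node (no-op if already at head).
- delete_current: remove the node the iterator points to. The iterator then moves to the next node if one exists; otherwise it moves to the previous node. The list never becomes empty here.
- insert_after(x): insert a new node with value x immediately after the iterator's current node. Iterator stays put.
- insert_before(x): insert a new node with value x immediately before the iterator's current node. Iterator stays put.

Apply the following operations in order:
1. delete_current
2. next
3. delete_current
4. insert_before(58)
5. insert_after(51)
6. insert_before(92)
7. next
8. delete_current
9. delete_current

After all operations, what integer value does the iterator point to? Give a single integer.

After 1 (delete_current): list=[3, 9, 7, 2] cursor@3
After 2 (next): list=[3, 9, 7, 2] cursor@9
After 3 (delete_current): list=[3, 7, 2] cursor@7
After 4 (insert_before(58)): list=[3, 58, 7, 2] cursor@7
After 5 (insert_after(51)): list=[3, 58, 7, 51, 2] cursor@7
After 6 (insert_before(92)): list=[3, 58, 92, 7, 51, 2] cursor@7
After 7 (next): list=[3, 58, 92, 7, 51, 2] cursor@51
After 8 (delete_current): list=[3, 58, 92, 7, 2] cursor@2
After 9 (delete_current): list=[3, 58, 92, 7] cursor@7

Answer: 7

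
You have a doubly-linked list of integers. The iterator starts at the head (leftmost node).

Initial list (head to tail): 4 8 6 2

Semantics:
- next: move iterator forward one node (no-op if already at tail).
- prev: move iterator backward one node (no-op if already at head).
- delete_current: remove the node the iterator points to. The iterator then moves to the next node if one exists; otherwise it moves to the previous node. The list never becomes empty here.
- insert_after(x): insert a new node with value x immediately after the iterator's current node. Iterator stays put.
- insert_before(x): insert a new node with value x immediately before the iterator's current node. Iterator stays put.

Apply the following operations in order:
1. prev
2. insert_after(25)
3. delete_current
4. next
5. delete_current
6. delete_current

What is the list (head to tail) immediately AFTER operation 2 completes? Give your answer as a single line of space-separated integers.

Answer: 4 25 8 6 2

Derivation:
After 1 (prev): list=[4, 8, 6, 2] cursor@4
After 2 (insert_after(25)): list=[4, 25, 8, 6, 2] cursor@4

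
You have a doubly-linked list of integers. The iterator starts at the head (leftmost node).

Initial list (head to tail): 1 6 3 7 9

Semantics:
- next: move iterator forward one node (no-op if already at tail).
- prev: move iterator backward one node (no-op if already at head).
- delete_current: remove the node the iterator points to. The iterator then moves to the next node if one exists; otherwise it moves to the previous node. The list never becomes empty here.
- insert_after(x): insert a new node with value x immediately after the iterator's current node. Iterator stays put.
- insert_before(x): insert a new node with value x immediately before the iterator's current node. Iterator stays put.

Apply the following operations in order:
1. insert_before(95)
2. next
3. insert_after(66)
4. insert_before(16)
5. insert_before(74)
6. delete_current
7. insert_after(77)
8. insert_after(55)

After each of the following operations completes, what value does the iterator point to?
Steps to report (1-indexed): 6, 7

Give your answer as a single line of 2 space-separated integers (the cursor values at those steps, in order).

After 1 (insert_before(95)): list=[95, 1, 6, 3, 7, 9] cursor@1
After 2 (next): list=[95, 1, 6, 3, 7, 9] cursor@6
After 3 (insert_after(66)): list=[95, 1, 6, 66, 3, 7, 9] cursor@6
After 4 (insert_before(16)): list=[95, 1, 16, 6, 66, 3, 7, 9] cursor@6
After 5 (insert_before(74)): list=[95, 1, 16, 74, 6, 66, 3, 7, 9] cursor@6
After 6 (delete_current): list=[95, 1, 16, 74, 66, 3, 7, 9] cursor@66
After 7 (insert_after(77)): list=[95, 1, 16, 74, 66, 77, 3, 7, 9] cursor@66
After 8 (insert_after(55)): list=[95, 1, 16, 74, 66, 55, 77, 3, 7, 9] cursor@66

Answer: 66 66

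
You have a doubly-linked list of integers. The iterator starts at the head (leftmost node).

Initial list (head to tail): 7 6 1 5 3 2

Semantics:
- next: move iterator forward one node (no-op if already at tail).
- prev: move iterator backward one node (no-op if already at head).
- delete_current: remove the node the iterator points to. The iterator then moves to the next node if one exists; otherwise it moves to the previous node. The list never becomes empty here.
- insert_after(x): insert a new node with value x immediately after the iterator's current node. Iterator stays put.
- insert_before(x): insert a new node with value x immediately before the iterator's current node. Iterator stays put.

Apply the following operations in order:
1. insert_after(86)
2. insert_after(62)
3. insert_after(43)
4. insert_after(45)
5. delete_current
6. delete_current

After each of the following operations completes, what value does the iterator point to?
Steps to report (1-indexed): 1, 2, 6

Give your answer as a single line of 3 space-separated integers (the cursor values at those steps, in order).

Answer: 7 7 43

Derivation:
After 1 (insert_after(86)): list=[7, 86, 6, 1, 5, 3, 2] cursor@7
After 2 (insert_after(62)): list=[7, 62, 86, 6, 1, 5, 3, 2] cursor@7
After 3 (insert_after(43)): list=[7, 43, 62, 86, 6, 1, 5, 3, 2] cursor@7
After 4 (insert_after(45)): list=[7, 45, 43, 62, 86, 6, 1, 5, 3, 2] cursor@7
After 5 (delete_current): list=[45, 43, 62, 86, 6, 1, 5, 3, 2] cursor@45
After 6 (delete_current): list=[43, 62, 86, 6, 1, 5, 3, 2] cursor@43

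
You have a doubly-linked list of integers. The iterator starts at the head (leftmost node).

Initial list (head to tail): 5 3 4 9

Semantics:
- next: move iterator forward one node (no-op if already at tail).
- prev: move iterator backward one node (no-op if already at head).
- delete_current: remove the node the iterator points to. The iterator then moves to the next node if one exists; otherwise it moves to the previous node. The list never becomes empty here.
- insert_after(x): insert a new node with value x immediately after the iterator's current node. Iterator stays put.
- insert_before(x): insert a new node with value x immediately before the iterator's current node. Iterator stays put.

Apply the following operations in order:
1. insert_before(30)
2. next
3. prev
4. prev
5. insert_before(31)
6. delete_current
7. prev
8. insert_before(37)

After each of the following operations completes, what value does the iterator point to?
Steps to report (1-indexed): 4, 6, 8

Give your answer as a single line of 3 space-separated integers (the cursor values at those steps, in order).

After 1 (insert_before(30)): list=[30, 5, 3, 4, 9] cursor@5
After 2 (next): list=[30, 5, 3, 4, 9] cursor@3
After 3 (prev): list=[30, 5, 3, 4, 9] cursor@5
After 4 (prev): list=[30, 5, 3, 4, 9] cursor@30
After 5 (insert_before(31)): list=[31, 30, 5, 3, 4, 9] cursor@30
After 6 (delete_current): list=[31, 5, 3, 4, 9] cursor@5
After 7 (prev): list=[31, 5, 3, 4, 9] cursor@31
After 8 (insert_before(37)): list=[37, 31, 5, 3, 4, 9] cursor@31

Answer: 30 5 31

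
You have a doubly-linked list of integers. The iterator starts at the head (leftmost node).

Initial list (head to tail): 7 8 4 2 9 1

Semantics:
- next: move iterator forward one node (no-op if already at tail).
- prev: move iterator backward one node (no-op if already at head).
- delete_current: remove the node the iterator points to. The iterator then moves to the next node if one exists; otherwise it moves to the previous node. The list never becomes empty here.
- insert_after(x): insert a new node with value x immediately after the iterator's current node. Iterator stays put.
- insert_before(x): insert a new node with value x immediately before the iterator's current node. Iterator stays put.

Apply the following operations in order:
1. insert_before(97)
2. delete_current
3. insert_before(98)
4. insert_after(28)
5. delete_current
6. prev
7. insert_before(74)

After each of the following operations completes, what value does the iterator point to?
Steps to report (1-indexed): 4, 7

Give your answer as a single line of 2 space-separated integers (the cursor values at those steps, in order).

Answer: 8 98

Derivation:
After 1 (insert_before(97)): list=[97, 7, 8, 4, 2, 9, 1] cursor@7
After 2 (delete_current): list=[97, 8, 4, 2, 9, 1] cursor@8
After 3 (insert_before(98)): list=[97, 98, 8, 4, 2, 9, 1] cursor@8
After 4 (insert_after(28)): list=[97, 98, 8, 28, 4, 2, 9, 1] cursor@8
After 5 (delete_current): list=[97, 98, 28, 4, 2, 9, 1] cursor@28
After 6 (prev): list=[97, 98, 28, 4, 2, 9, 1] cursor@98
After 7 (insert_before(74)): list=[97, 74, 98, 28, 4, 2, 9, 1] cursor@98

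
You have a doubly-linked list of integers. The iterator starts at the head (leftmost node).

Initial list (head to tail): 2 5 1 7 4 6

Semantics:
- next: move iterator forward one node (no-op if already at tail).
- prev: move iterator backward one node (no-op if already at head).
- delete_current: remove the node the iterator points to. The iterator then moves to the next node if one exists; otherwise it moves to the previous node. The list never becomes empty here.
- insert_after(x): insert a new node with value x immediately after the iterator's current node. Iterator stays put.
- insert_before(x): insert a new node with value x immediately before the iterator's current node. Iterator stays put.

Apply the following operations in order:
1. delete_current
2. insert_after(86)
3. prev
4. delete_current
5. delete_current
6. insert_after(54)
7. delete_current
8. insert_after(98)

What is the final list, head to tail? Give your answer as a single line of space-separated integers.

After 1 (delete_current): list=[5, 1, 7, 4, 6] cursor@5
After 2 (insert_after(86)): list=[5, 86, 1, 7, 4, 6] cursor@5
After 3 (prev): list=[5, 86, 1, 7, 4, 6] cursor@5
After 4 (delete_current): list=[86, 1, 7, 4, 6] cursor@86
After 5 (delete_current): list=[1, 7, 4, 6] cursor@1
After 6 (insert_after(54)): list=[1, 54, 7, 4, 6] cursor@1
After 7 (delete_current): list=[54, 7, 4, 6] cursor@54
After 8 (insert_after(98)): list=[54, 98, 7, 4, 6] cursor@54

Answer: 54 98 7 4 6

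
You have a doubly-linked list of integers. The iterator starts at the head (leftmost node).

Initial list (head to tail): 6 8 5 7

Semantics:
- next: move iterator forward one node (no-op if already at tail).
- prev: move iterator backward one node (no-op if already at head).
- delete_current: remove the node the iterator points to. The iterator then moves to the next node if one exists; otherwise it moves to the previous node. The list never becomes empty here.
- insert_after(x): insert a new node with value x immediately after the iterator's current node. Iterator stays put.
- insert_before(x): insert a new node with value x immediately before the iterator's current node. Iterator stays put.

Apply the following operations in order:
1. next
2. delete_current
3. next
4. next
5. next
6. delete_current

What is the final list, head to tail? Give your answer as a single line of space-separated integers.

Answer: 6 5

Derivation:
After 1 (next): list=[6, 8, 5, 7] cursor@8
After 2 (delete_current): list=[6, 5, 7] cursor@5
After 3 (next): list=[6, 5, 7] cursor@7
After 4 (next): list=[6, 5, 7] cursor@7
After 5 (next): list=[6, 5, 7] cursor@7
After 6 (delete_current): list=[6, 5] cursor@5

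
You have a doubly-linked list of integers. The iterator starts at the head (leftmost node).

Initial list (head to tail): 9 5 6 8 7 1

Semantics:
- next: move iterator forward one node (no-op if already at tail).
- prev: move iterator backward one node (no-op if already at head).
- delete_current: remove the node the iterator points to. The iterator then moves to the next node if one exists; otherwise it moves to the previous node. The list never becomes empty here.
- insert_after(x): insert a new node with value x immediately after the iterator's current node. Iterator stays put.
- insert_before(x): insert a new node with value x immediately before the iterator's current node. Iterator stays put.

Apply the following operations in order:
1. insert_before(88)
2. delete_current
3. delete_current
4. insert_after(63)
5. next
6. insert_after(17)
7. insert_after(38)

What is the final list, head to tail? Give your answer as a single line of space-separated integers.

After 1 (insert_before(88)): list=[88, 9, 5, 6, 8, 7, 1] cursor@9
After 2 (delete_current): list=[88, 5, 6, 8, 7, 1] cursor@5
After 3 (delete_current): list=[88, 6, 8, 7, 1] cursor@6
After 4 (insert_after(63)): list=[88, 6, 63, 8, 7, 1] cursor@6
After 5 (next): list=[88, 6, 63, 8, 7, 1] cursor@63
After 6 (insert_after(17)): list=[88, 6, 63, 17, 8, 7, 1] cursor@63
After 7 (insert_after(38)): list=[88, 6, 63, 38, 17, 8, 7, 1] cursor@63

Answer: 88 6 63 38 17 8 7 1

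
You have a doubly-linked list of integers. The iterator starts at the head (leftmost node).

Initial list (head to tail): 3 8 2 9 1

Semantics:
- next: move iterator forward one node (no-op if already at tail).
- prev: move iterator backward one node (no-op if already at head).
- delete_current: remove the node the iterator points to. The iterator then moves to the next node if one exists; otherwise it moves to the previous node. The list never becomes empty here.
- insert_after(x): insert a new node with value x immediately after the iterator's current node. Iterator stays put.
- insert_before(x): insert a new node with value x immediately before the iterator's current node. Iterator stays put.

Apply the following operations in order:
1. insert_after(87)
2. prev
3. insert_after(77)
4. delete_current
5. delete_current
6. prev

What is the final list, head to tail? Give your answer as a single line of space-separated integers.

After 1 (insert_after(87)): list=[3, 87, 8, 2, 9, 1] cursor@3
After 2 (prev): list=[3, 87, 8, 2, 9, 1] cursor@3
After 3 (insert_after(77)): list=[3, 77, 87, 8, 2, 9, 1] cursor@3
After 4 (delete_current): list=[77, 87, 8, 2, 9, 1] cursor@77
After 5 (delete_current): list=[87, 8, 2, 9, 1] cursor@87
After 6 (prev): list=[87, 8, 2, 9, 1] cursor@87

Answer: 87 8 2 9 1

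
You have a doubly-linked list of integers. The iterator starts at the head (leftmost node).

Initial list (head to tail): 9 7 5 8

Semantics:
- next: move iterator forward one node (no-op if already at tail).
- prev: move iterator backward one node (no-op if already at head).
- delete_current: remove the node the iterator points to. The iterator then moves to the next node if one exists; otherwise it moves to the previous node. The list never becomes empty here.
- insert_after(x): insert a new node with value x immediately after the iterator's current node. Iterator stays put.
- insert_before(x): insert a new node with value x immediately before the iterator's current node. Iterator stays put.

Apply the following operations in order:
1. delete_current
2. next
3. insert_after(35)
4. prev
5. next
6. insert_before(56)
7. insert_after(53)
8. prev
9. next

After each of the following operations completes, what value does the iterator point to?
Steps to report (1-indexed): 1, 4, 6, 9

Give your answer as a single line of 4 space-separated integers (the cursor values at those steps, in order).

Answer: 7 7 5 5

Derivation:
After 1 (delete_current): list=[7, 5, 8] cursor@7
After 2 (next): list=[7, 5, 8] cursor@5
After 3 (insert_after(35)): list=[7, 5, 35, 8] cursor@5
After 4 (prev): list=[7, 5, 35, 8] cursor@7
After 5 (next): list=[7, 5, 35, 8] cursor@5
After 6 (insert_before(56)): list=[7, 56, 5, 35, 8] cursor@5
After 7 (insert_after(53)): list=[7, 56, 5, 53, 35, 8] cursor@5
After 8 (prev): list=[7, 56, 5, 53, 35, 8] cursor@56
After 9 (next): list=[7, 56, 5, 53, 35, 8] cursor@5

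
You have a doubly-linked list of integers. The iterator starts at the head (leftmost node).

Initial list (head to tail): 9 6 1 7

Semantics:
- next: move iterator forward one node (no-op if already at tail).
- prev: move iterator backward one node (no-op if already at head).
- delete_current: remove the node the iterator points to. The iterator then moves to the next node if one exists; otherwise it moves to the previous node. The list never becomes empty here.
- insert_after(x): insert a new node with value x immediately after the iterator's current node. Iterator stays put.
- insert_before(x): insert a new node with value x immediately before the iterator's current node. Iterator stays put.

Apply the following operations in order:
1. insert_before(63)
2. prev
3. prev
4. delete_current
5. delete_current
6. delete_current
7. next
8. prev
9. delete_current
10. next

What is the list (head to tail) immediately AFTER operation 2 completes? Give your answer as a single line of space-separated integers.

Answer: 63 9 6 1 7

Derivation:
After 1 (insert_before(63)): list=[63, 9, 6, 1, 7] cursor@9
After 2 (prev): list=[63, 9, 6, 1, 7] cursor@63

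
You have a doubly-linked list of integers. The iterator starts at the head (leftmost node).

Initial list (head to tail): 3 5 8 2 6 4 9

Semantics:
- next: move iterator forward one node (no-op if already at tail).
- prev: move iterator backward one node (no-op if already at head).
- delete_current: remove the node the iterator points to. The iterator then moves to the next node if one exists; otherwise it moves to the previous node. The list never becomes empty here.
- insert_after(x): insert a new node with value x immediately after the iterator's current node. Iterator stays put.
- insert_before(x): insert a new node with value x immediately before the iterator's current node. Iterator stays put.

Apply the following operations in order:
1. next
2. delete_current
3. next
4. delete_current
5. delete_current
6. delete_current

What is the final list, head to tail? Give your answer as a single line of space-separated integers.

Answer: 3 8 9

Derivation:
After 1 (next): list=[3, 5, 8, 2, 6, 4, 9] cursor@5
After 2 (delete_current): list=[3, 8, 2, 6, 4, 9] cursor@8
After 3 (next): list=[3, 8, 2, 6, 4, 9] cursor@2
After 4 (delete_current): list=[3, 8, 6, 4, 9] cursor@6
After 5 (delete_current): list=[3, 8, 4, 9] cursor@4
After 6 (delete_current): list=[3, 8, 9] cursor@9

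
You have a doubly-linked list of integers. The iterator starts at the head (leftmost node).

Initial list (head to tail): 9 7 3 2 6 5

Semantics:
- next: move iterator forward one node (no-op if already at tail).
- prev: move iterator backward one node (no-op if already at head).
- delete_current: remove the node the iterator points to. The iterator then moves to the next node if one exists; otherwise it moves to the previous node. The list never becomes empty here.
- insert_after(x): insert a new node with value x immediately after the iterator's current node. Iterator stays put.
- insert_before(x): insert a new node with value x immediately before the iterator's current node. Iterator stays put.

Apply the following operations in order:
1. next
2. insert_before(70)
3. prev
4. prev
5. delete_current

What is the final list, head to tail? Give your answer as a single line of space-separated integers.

Answer: 70 7 3 2 6 5

Derivation:
After 1 (next): list=[9, 7, 3, 2, 6, 5] cursor@7
After 2 (insert_before(70)): list=[9, 70, 7, 3, 2, 6, 5] cursor@7
After 3 (prev): list=[9, 70, 7, 3, 2, 6, 5] cursor@70
After 4 (prev): list=[9, 70, 7, 3, 2, 6, 5] cursor@9
After 5 (delete_current): list=[70, 7, 3, 2, 6, 5] cursor@70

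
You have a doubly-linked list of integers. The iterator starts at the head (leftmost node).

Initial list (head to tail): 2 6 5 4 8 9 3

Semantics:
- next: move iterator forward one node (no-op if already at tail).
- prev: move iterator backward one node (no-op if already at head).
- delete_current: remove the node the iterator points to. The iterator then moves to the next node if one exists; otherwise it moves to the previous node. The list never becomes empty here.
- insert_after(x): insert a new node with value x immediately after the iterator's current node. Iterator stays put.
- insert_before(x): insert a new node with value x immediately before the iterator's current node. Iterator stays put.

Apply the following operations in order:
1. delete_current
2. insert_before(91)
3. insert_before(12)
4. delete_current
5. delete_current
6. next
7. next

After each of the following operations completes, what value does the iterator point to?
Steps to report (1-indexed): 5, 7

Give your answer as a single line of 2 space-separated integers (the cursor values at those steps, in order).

Answer: 4 9

Derivation:
After 1 (delete_current): list=[6, 5, 4, 8, 9, 3] cursor@6
After 2 (insert_before(91)): list=[91, 6, 5, 4, 8, 9, 3] cursor@6
After 3 (insert_before(12)): list=[91, 12, 6, 5, 4, 8, 9, 3] cursor@6
After 4 (delete_current): list=[91, 12, 5, 4, 8, 9, 3] cursor@5
After 5 (delete_current): list=[91, 12, 4, 8, 9, 3] cursor@4
After 6 (next): list=[91, 12, 4, 8, 9, 3] cursor@8
After 7 (next): list=[91, 12, 4, 8, 9, 3] cursor@9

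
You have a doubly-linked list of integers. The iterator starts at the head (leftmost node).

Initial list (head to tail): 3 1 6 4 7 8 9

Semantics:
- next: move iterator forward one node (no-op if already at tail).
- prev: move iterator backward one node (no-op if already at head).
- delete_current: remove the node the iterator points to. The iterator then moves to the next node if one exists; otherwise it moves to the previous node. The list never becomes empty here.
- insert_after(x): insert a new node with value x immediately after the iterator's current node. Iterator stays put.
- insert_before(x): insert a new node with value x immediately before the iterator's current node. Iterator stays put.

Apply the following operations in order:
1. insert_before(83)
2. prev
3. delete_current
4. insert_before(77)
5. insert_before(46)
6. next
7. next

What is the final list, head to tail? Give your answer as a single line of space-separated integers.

Answer: 77 46 3 1 6 4 7 8 9

Derivation:
After 1 (insert_before(83)): list=[83, 3, 1, 6, 4, 7, 8, 9] cursor@3
After 2 (prev): list=[83, 3, 1, 6, 4, 7, 8, 9] cursor@83
After 3 (delete_current): list=[3, 1, 6, 4, 7, 8, 9] cursor@3
After 4 (insert_before(77)): list=[77, 3, 1, 6, 4, 7, 8, 9] cursor@3
After 5 (insert_before(46)): list=[77, 46, 3, 1, 6, 4, 7, 8, 9] cursor@3
After 6 (next): list=[77, 46, 3, 1, 6, 4, 7, 8, 9] cursor@1
After 7 (next): list=[77, 46, 3, 1, 6, 4, 7, 8, 9] cursor@6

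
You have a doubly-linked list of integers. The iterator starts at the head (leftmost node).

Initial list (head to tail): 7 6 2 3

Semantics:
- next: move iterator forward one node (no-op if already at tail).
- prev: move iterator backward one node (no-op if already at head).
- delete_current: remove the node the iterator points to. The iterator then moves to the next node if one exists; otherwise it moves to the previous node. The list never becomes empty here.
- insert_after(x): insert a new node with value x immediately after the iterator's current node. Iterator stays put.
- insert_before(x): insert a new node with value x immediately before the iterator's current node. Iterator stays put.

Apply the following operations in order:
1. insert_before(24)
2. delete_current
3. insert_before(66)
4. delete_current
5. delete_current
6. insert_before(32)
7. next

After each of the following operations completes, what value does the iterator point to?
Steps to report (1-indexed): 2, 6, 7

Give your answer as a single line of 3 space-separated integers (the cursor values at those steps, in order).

After 1 (insert_before(24)): list=[24, 7, 6, 2, 3] cursor@7
After 2 (delete_current): list=[24, 6, 2, 3] cursor@6
After 3 (insert_before(66)): list=[24, 66, 6, 2, 3] cursor@6
After 4 (delete_current): list=[24, 66, 2, 3] cursor@2
After 5 (delete_current): list=[24, 66, 3] cursor@3
After 6 (insert_before(32)): list=[24, 66, 32, 3] cursor@3
After 7 (next): list=[24, 66, 32, 3] cursor@3

Answer: 6 3 3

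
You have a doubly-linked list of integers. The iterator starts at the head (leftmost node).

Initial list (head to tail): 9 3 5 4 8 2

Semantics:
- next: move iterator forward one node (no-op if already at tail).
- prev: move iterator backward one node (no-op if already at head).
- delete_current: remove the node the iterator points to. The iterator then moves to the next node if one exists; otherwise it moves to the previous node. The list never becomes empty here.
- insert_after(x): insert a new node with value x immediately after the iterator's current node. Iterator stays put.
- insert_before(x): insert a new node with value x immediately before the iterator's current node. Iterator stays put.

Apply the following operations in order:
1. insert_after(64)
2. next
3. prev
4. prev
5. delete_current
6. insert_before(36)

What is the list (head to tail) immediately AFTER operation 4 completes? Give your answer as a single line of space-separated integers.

Answer: 9 64 3 5 4 8 2

Derivation:
After 1 (insert_after(64)): list=[9, 64, 3, 5, 4, 8, 2] cursor@9
After 2 (next): list=[9, 64, 3, 5, 4, 8, 2] cursor@64
After 3 (prev): list=[9, 64, 3, 5, 4, 8, 2] cursor@9
After 4 (prev): list=[9, 64, 3, 5, 4, 8, 2] cursor@9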